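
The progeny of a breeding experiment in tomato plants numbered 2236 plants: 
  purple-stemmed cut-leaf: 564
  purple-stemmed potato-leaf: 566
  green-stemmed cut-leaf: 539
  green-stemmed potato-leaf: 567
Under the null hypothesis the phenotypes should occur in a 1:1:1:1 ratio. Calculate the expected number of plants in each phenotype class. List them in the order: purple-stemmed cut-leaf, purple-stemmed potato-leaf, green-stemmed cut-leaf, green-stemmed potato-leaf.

The 1:1:1:1 ratio has 4 parts, so with N = 2236 the expected counts are:
  purple-stemmed cut-leaf: 2236 × 1/4 = 559
  purple-stemmed potato-leaf: 2236 × 1/4 = 559
  green-stemmed cut-leaf: 2236 × 1/4 = 559
  green-stemmed potato-leaf: 2236 × 1/4 = 559

559, 559, 559, 559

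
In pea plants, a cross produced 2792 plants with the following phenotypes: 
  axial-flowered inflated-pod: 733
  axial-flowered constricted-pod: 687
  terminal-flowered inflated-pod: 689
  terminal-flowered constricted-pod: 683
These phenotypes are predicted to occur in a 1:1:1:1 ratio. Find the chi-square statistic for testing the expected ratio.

The 1:1:1:1 ratio has 4 parts, so with N = 2792 the expected counts are:
  axial-flowered inflated-pod: 2792 × 1/4 = 698
  axial-flowered constricted-pod: 2792 × 1/4 = 698
  terminal-flowered inflated-pod: 2792 × 1/4 = 698
  terminal-flowered constricted-pod: 2792 × 1/4 = 698
χ² = Σ (O − E)² / E
  axial-flowered inflated-pod: (733 − 698)² / 698 = 1.7550
  axial-flowered constricted-pod: (687 − 698)² / 698 = 0.1734
  terminal-flowered inflated-pod: (689 − 698)² / 698 = 0.1160
  terminal-flowered constricted-pod: (683 − 698)² / 698 = 0.3223
χ² = 1.7550 + 0.1734 + 0.1160 + 0.3223 = 2.3667 ≈ 2.367

2.367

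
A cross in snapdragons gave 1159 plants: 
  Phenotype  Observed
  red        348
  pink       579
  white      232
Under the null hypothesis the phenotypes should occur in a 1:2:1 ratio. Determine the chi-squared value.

23.221

Expected counts for N = 1159 under a 1:2:1 ratio (total parts = 4):
  red: 1159 × 1/4 = 289.75
  pink: 1159 × 2/4 = 579.5
  white: 1159 × 1/4 = 289.75
χ² = Σ (O − E)² / E
  red: (348 − 289.75)² / 289.75 = 11.7103
  pink: (579 − 579.5)² / 579.5 = 0.0004
  white: (232 − 289.75)² / 289.75 = 11.5101
χ² = 11.7103 + 0.0004 + 11.5101 = 23.2208 ≈ 23.221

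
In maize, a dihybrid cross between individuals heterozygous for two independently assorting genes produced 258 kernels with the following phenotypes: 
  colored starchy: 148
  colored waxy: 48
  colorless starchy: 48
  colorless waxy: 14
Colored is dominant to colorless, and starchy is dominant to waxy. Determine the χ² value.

A dihybrid F₂ with independent assortment and complete dominance at both loci gives a 9:3:3:1 phenotypic ratio.
Expected counts for N = 258 under a 9:3:3:1 ratio (total parts = 16):
  colored starchy: 258 × 9/16 = 145.125
  colored waxy: 258 × 3/16 = 48.375
  colorless starchy: 258 × 3/16 = 48.375
  colorless waxy: 258 × 1/16 = 16.125
χ² = Σ (O − E)² / E
  colored starchy: (148 − 145.125)² / 145.125 = 0.0570
  colored waxy: (48 − 48.375)² / 48.375 = 0.0029
  colorless starchy: (48 − 48.375)² / 48.375 = 0.0029
  colorless waxy: (14 − 16.125)² / 16.125 = 0.2800
χ² = 0.0570 + 0.0029 + 0.0029 + 0.2800 = 0.3428 ≈ 0.343

0.343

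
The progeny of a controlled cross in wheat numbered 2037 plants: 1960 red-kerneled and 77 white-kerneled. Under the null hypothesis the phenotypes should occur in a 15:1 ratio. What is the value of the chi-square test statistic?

21.208

Total ratio parts = 16. Expected numbers out of 2037:
  red-kerneled: 2037 × 15/16 = 1909.6875
  white-kerneled: 2037 × 1/16 = 127.3125
χ² = Σ (O − E)² / E
  red-kerneled: (1960 − 1909.6875)² / 1909.6875 = 1.3255
  white-kerneled: (77 − 127.3125)² / 127.3125 = 19.8829
χ² = 1.3255 + 19.8829 = 21.2084 ≈ 21.208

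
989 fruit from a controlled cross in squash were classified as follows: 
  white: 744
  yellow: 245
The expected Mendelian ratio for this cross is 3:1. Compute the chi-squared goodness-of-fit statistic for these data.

The 3:1 ratio has 4 parts, so with N = 989 the expected counts are:
  white: 989 × 3/4 = 741.75
  yellow: 989 × 1/4 = 247.25
χ² = Σ (O − E)² / E
  white: (744 − 741.75)² / 741.75 = 0.0068
  yellow: (245 − 247.25)² / 247.25 = 0.0205
χ² = 0.0068 + 0.0205 = 0.0273 ≈ 0.027

0.027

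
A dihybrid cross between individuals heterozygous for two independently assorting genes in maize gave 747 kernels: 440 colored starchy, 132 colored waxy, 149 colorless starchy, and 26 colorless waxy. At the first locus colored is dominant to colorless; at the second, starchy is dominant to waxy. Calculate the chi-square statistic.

A dihybrid F₂ with independent assortment and complete dominance at both loci gives a 9:3:3:1 phenotypic ratio.
Under the 9:3:3:1 hypothesis (Σ ratio = 16, N = 747):
  colored starchy: 747 × 9/16 = 420.1875
  colored waxy: 747 × 3/16 = 140.0625
  colorless starchy: 747 × 3/16 = 140.0625
  colorless waxy: 747 × 1/16 = 46.6875
χ² = Σ (O − E)² / E
  colored starchy: (440 − 420.1875)² / 420.1875 = 0.9342
  colored waxy: (132 − 140.0625)² / 140.0625 = 0.4641
  colorless starchy: (149 − 140.0625)² / 140.0625 = 0.5703
  colorless waxy: (26 − 46.6875)² / 46.6875 = 9.1668
χ² = 0.9342 + 0.4641 + 0.5703 + 9.1668 = 11.1354 ≈ 11.135

11.135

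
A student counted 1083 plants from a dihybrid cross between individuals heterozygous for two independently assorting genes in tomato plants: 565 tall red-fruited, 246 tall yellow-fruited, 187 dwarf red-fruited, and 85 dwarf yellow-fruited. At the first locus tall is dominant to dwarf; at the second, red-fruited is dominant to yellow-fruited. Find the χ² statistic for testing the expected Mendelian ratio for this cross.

17.983

A dihybrid F₂ with independent assortment and complete dominance at both loci gives a 9:3:3:1 phenotypic ratio.
Expected counts for N = 1083 under a 9:3:3:1 ratio (total parts = 16):
  tall red-fruited: 1083 × 9/16 = 609.1875
  tall yellow-fruited: 1083 × 3/16 = 203.0625
  dwarf red-fruited: 1083 × 3/16 = 203.0625
  dwarf yellow-fruited: 1083 × 1/16 = 67.6875
χ² = Σ (O − E)² / E
  tall red-fruited: (565 − 609.1875)² / 609.1875 = 3.2051
  tall yellow-fruited: (246 − 203.0625)² / 203.0625 = 9.0791
  dwarf red-fruited: (187 − 203.0625)² / 203.0625 = 1.2706
  dwarf yellow-fruited: (85 − 67.6875)² / 67.6875 = 4.4280
χ² = 3.2051 + 9.0791 + 1.2706 + 4.4280 = 17.9828 ≈ 17.983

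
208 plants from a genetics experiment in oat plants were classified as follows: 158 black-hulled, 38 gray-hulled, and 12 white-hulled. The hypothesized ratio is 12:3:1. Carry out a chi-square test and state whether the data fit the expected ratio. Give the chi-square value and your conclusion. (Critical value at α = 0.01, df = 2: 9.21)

Expected counts for N = 208 under a 12:3:1 ratio (total parts = 16):
  black-hulled: 208 × 12/16 = 156
  gray-hulled: 208 × 3/16 = 39
  white-hulled: 208 × 1/16 = 13
χ² = Σ (O − E)² / E
  black-hulled: (158 − 156)² / 156 = 0.0256
  gray-hulled: (38 − 39)² / 39 = 0.0256
  white-hulled: (12 − 13)² / 13 = 0.0769
χ² = 0.0256 + 0.0256 + 0.0769 = 0.1281 ≈ 0.128
Degrees of freedom = 3 − 1 = 2; critical value at α = 0.01 is 9.21.
Since 0.128 < 9.21, we fail to reject the null hypothesis — the data are consistent with the 12:3:1 ratio.

0.128; consistent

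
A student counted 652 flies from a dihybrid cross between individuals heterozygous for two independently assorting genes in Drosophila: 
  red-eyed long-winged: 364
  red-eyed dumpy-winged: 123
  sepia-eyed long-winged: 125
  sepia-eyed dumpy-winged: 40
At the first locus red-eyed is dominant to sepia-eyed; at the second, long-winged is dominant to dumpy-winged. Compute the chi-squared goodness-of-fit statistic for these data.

0.101

A dihybrid F₂ with independent assortment and complete dominance at both loci gives a 9:3:3:1 phenotypic ratio.
Total ratio parts = 16. Expected numbers out of 652:
  red-eyed long-winged: 652 × 9/16 = 366.75
  red-eyed dumpy-winged: 652 × 3/16 = 122.25
  sepia-eyed long-winged: 652 × 3/16 = 122.25
  sepia-eyed dumpy-winged: 652 × 1/16 = 40.75
χ² = Σ (O − E)² / E
  red-eyed long-winged: (364 − 366.75)² / 366.75 = 0.0206
  red-eyed dumpy-winged: (123 − 122.25)² / 122.25 = 0.0046
  sepia-eyed long-winged: (125 − 122.25)² / 122.25 = 0.0619
  sepia-eyed dumpy-winged: (40 − 40.75)² / 40.75 = 0.0138
χ² = 0.0206 + 0.0046 + 0.0619 + 0.0138 = 0.1009 ≈ 0.101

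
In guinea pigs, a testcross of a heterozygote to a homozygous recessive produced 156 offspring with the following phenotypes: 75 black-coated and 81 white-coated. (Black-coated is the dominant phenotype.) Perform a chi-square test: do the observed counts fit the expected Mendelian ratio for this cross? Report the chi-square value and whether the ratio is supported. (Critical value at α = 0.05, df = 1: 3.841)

A testcross of a heterozygote (Aa × aa) gives a 1:1 phenotypic ratio.
The 1:1 ratio has 2 parts, so with N = 156 the expected counts are:
  black-coated: 156 × 1/2 = 78
  white-coated: 156 × 1/2 = 78
χ² = Σ (O − E)² / E
  black-coated: (75 − 78)² / 78 = 0.1154
  white-coated: (81 − 78)² / 78 = 0.1154
χ² = 0.1154 + 0.1154 = 0.2308 ≈ 0.231
Degrees of freedom = 2 − 1 = 1; critical value at α = 0.05 is 3.841.
Since 0.231 < 3.841, we fail to reject the null hypothesis — the data are consistent with the 1:1 ratio.

0.231; consistent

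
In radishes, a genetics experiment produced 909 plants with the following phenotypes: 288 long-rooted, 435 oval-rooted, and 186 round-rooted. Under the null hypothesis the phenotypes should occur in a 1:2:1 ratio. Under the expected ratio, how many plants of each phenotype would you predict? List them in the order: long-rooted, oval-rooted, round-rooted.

Expected counts for N = 909 under a 1:2:1 ratio (total parts = 4):
  long-rooted: 909 × 1/4 = 227.25
  oval-rooted: 909 × 2/4 = 454.5
  round-rooted: 909 × 1/4 = 227.25

227.25, 454.5, 227.25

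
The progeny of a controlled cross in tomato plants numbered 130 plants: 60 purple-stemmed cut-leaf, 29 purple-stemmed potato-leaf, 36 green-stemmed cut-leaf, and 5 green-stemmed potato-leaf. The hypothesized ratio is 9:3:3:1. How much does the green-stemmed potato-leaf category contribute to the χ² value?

The 9:3:3:1 ratio has 16 parts, so with N = 130 the expected counts are:
  purple-stemmed cut-leaf: 130 × 9/16 = 73.125
  purple-stemmed potato-leaf: 130 × 3/16 = 24.375
  green-stemmed cut-leaf: 130 × 3/16 = 24.375
  green-stemmed potato-leaf: 130 × 1/16 = 8.125
Contribution of green-stemmed potato-leaf: (5 − 8.125)² / 8.125 = 1.2019

1.202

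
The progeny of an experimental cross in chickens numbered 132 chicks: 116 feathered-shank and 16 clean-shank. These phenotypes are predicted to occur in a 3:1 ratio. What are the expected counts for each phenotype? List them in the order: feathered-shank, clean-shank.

99, 33

Total ratio parts = 4. Expected numbers out of 132:
  feathered-shank: 132 × 3/4 = 99
  clean-shank: 132 × 1/4 = 33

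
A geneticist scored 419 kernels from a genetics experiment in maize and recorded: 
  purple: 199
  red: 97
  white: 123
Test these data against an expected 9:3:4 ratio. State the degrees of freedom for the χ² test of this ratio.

2

A goodness-of-fit test with 3 phenotype classes has df = 3 − 1 = 2.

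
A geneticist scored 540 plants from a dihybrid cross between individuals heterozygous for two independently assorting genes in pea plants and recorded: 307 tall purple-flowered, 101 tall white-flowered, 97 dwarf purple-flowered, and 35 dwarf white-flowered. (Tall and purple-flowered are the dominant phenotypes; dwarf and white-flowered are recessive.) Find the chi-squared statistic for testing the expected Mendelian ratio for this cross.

0.260

A dihybrid F₂ with independent assortment and complete dominance at both loci gives a 9:3:3:1 phenotypic ratio.
Total ratio parts = 16. Expected numbers out of 540:
  tall purple-flowered: 540 × 9/16 = 303.75
  tall white-flowered: 540 × 3/16 = 101.25
  dwarf purple-flowered: 540 × 3/16 = 101.25
  dwarf white-flowered: 540 × 1/16 = 33.75
χ² = Σ (O − E)² / E
  tall purple-flowered: (307 − 303.75)² / 303.75 = 0.0348
  tall white-flowered: (101 − 101.25)² / 101.25 = 0.0006
  dwarf purple-flowered: (97 − 101.25)² / 101.25 = 0.1784
  dwarf white-flowered: (35 − 33.75)² / 33.75 = 0.0463
χ² = 0.0348 + 0.0006 + 0.1784 + 0.0463 = 0.2601 ≈ 0.260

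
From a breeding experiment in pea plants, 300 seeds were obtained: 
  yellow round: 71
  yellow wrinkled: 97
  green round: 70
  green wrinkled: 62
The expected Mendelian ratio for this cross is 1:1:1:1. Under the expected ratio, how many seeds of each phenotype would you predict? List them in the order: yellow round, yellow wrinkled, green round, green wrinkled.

Total ratio parts = 4. Expected numbers out of 300:
  yellow round: 300 × 1/4 = 75
  yellow wrinkled: 300 × 1/4 = 75
  green round: 300 × 1/4 = 75
  green wrinkled: 300 × 1/4 = 75

75, 75, 75, 75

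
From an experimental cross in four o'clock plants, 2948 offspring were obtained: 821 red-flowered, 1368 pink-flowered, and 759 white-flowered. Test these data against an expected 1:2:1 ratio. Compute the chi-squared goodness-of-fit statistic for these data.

17.853

Expected counts for N = 2948 under a 1:2:1 ratio (total parts = 4):
  red-flowered: 2948 × 1/4 = 737
  pink-flowered: 2948 × 2/4 = 1474
  white-flowered: 2948 × 1/4 = 737
χ² = Σ (O − E)² / E
  red-flowered: (821 − 737)² / 737 = 9.5739
  pink-flowered: (1368 − 1474)² / 1474 = 7.6228
  white-flowered: (759 − 737)² / 737 = 0.6567
χ² = 9.5739 + 7.6228 + 0.6567 = 17.8534 ≈ 17.853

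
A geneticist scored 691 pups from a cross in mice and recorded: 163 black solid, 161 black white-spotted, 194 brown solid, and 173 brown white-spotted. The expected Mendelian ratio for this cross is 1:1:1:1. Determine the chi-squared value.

3.964

Under the 1:1:1:1 hypothesis (Σ ratio = 4, N = 691):
  black solid: 691 × 1/4 = 172.75
  black white-spotted: 691 × 1/4 = 172.75
  brown solid: 691 × 1/4 = 172.75
  brown white-spotted: 691 × 1/4 = 172.75
χ² = Σ (O − E)² / E
  black solid: (163 − 172.75)² / 172.75 = 0.5503
  black white-spotted: (161 − 172.75)² / 172.75 = 0.7992
  brown solid: (194 − 172.75)² / 172.75 = 2.6140
  brown white-spotted: (173 − 172.75)² / 172.75 = 0.0004
χ² = 0.5503 + 0.7992 + 2.6140 + 0.0004 = 3.9639 ≈ 3.964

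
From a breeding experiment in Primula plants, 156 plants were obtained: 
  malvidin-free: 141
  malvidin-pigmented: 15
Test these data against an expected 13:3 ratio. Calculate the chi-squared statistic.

8.544

Total ratio parts = 16. Expected numbers out of 156:
  malvidin-free: 156 × 13/16 = 126.75
  malvidin-pigmented: 156 × 3/16 = 29.25
χ² = Σ (O − E)² / E
  malvidin-free: (141 − 126.75)² / 126.75 = 1.6021
  malvidin-pigmented: (15 − 29.25)² / 29.25 = 6.9423
χ² = 1.6021 + 6.9423 = 8.5444 ≈ 8.544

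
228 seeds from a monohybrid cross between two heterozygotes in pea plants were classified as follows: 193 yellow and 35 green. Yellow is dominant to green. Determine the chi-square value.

11.322

For a monohybrid cross between heterozygotes with complete dominance, the expected phenotypic ratio is 3:1.
Expected counts for N = 228 under a 3:1 ratio (total parts = 4):
  yellow: 228 × 3/4 = 171
  green: 228 × 1/4 = 57
χ² = Σ (O − E)² / E
  yellow: (193 − 171)² / 171 = 2.8304
  green: (35 − 57)² / 57 = 8.4912
χ² = 2.8304 + 8.4912 = 11.3216 ≈ 11.322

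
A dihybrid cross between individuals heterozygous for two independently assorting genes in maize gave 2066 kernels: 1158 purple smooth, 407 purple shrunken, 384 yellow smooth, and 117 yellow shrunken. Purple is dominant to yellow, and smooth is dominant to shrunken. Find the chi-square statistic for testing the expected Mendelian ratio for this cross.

2.177

A dihybrid F₂ with independent assortment and complete dominance at both loci gives a 9:3:3:1 phenotypic ratio.
Expected counts for N = 2066 under a 9:3:3:1 ratio (total parts = 16):
  purple smooth: 2066 × 9/16 = 1162.125
  purple shrunken: 2066 × 3/16 = 387.375
  yellow smooth: 2066 × 3/16 = 387.375
  yellow shrunken: 2066 × 1/16 = 129.125
χ² = Σ (O − E)² / E
  purple smooth: (1158 − 1162.125)² / 1162.125 = 0.0146
  purple shrunken: (407 − 387.375)² / 387.375 = 0.9942
  yellow smooth: (384 − 387.375)² / 387.375 = 0.0294
  yellow shrunken: (117 − 129.125)² / 129.125 = 1.1386
χ² = 0.0146 + 0.9942 + 0.0294 + 1.1386 = 2.1768 ≈ 2.177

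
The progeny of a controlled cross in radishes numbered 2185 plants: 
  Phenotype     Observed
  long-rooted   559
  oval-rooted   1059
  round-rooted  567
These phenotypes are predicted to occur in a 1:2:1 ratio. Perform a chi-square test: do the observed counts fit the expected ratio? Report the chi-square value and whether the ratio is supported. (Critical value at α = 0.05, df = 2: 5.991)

Under the 1:2:1 hypothesis (Σ ratio = 4, N = 2185):
  long-rooted: 2185 × 1/4 = 546.25
  oval-rooted: 2185 × 2/4 = 1092.5
  round-rooted: 2185 × 1/4 = 546.25
χ² = Σ (O − E)² / E
  long-rooted: (559 − 546.25)² / 546.25 = 0.2976
  oval-rooted: (1059 − 1092.5)² / 1092.5 = 1.0272
  round-rooted: (567 − 546.25)² / 546.25 = 0.7882
χ² = 0.2976 + 1.0272 + 0.7882 = 2.113
Degrees of freedom = 3 − 1 = 2; critical value at α = 0.05 is 5.991.
Since 2.113 < 5.991, we fail to reject the null hypothesis — the data are consistent with the 1:2:1 ratio.

2.113; consistent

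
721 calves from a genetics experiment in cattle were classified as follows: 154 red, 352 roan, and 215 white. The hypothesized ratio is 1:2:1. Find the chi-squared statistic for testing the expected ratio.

10.723

Expected counts for N = 721 under a 1:2:1 ratio (total parts = 4):
  red: 721 × 1/4 = 180.25
  roan: 721 × 2/4 = 360.5
  white: 721 × 1/4 = 180.25
χ² = Σ (O − E)² / E
  red: (154 − 180.25)² / 180.25 = 3.8228
  roan: (352 − 360.5)² / 360.5 = 0.2004
  white: (215 − 180.25)² / 180.25 = 6.6994
χ² = 3.8228 + 0.2004 + 6.6994 = 10.7226 ≈ 10.723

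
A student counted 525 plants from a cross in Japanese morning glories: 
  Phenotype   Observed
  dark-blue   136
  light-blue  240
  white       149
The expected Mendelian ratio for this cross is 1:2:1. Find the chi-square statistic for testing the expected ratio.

Expected counts for N = 525 under a 1:2:1 ratio (total parts = 4):
  dark-blue: 525 × 1/4 = 131.25
  light-blue: 525 × 2/4 = 262.5
  white: 525 × 1/4 = 131.25
χ² = Σ (O − E)² / E
  dark-blue: (136 − 131.25)² / 131.25 = 0.1719
  light-blue: (240 − 262.5)² / 262.5 = 1.9286
  white: (149 − 131.25)² / 131.25 = 2.4005
χ² = 0.1719 + 1.9286 + 2.4005 = 4.501

4.501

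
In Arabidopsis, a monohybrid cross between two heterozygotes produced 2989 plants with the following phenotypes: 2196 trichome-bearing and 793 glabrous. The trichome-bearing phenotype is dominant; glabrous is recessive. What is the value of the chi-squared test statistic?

3.735

For a monohybrid cross between heterozygotes with complete dominance, the expected phenotypic ratio is 3:1.
Under the 3:1 hypothesis (Σ ratio = 4, N = 2989):
  trichome-bearing: 2989 × 3/4 = 2241.75
  glabrous: 2989 × 1/4 = 747.25
χ² = Σ (O − E)² / E
  trichome-bearing: (2196 − 2241.75)² / 2241.75 = 0.9337
  glabrous: (793 − 747.25)² / 747.25 = 2.8010
χ² = 0.9337 + 2.8010 = 3.7347 ≈ 3.735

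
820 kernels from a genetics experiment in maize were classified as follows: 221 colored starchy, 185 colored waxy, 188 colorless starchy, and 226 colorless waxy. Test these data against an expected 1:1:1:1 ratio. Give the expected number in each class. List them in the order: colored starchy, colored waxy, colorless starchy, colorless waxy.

205, 205, 205, 205

The 1:1:1:1 ratio has 4 parts, so with N = 820 the expected counts are:
  colored starchy: 820 × 1/4 = 205
  colored waxy: 820 × 1/4 = 205
  colorless starchy: 820 × 1/4 = 205
  colorless waxy: 820 × 1/4 = 205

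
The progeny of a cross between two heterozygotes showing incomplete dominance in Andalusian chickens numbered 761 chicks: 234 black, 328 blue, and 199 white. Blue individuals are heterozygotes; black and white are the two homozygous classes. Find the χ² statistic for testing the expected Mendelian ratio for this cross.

17.707

With incomplete dominance, a heterozygote × heterozygote cross gives a 1:2:1 phenotypic ratio.
Total ratio parts = 4. Expected numbers out of 761:
  black: 761 × 1/4 = 190.25
  blue: 761 × 2/4 = 380.5
  white: 761 × 1/4 = 190.25
χ² = Σ (O − E)² / E
  black: (234 − 190.25)² / 190.25 = 10.0608
  blue: (328 − 380.5)² / 380.5 = 7.2438
  white: (199 − 190.25)² / 190.25 = 0.4024
χ² = 10.0608 + 7.2438 + 0.4024 = 17.707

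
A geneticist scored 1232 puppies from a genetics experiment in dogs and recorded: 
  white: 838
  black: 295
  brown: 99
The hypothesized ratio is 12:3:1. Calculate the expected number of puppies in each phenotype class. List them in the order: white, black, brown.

Total ratio parts = 16. Expected numbers out of 1232:
  white: 1232 × 12/16 = 924
  black: 1232 × 3/16 = 231
  brown: 1232 × 1/16 = 77

924, 231, 77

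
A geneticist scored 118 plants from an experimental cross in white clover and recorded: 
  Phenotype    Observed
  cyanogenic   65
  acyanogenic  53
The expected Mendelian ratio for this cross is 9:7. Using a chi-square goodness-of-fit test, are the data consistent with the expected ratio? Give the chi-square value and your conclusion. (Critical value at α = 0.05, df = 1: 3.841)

Total ratio parts = 16. Expected numbers out of 118:
  cyanogenic: 118 × 9/16 = 66.375
  acyanogenic: 118 × 7/16 = 51.625
χ² = Σ (O − E)² / E
  cyanogenic: (65 − 66.375)² / 66.375 = 0.0285
  acyanogenic: (53 − 51.625)² / 51.625 = 0.0366
χ² = 0.0285 + 0.0366 = 0.0651 ≈ 0.065
Degrees of freedom = 2 − 1 = 1; critical value at α = 0.05 is 3.841.
Since 0.065 < 3.841, we fail to reject the null hypothesis — the data are consistent with the 9:7 ratio.

0.065; consistent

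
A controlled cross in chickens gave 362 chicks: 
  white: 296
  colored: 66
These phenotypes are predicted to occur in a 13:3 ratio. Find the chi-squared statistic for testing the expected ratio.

0.064

Total ratio parts = 16. Expected numbers out of 362:
  white: 362 × 13/16 = 294.125
  colored: 362 × 3/16 = 67.875
χ² = Σ (O − E)² / E
  white: (296 − 294.125)² / 294.125 = 0.0120
  colored: (66 − 67.875)² / 67.875 = 0.0518
χ² = 0.0120 + 0.0518 = 0.0638 ≈ 0.064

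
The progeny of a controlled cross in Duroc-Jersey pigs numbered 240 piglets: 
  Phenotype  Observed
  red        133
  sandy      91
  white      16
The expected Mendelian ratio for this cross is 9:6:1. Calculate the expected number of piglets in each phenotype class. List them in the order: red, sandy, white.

The 9:6:1 ratio has 16 parts, so with N = 240 the expected counts are:
  red: 240 × 9/16 = 135
  sandy: 240 × 6/16 = 90
  white: 240 × 1/16 = 15

135, 90, 15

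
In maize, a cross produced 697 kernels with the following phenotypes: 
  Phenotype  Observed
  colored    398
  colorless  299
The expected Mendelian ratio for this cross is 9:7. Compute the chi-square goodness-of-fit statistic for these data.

Under the 9:7 hypothesis (Σ ratio = 16, N = 697):
  colored: 697 × 9/16 = 392.0625
  colorless: 697 × 7/16 = 304.9375
χ² = Σ (O − E)² / E
  colored: (398 − 392.0625)² / 392.0625 = 0.0899
  colorless: (299 − 304.9375)² / 304.9375 = 0.1156
χ² = 0.0899 + 0.1156 = 0.2055 ≈ 0.206

0.206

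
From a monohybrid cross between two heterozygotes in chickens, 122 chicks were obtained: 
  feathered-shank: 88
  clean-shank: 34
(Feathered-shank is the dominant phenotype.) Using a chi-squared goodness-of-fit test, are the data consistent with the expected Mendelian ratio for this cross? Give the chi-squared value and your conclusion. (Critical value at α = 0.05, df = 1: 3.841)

For a monohybrid cross between heterozygotes with complete dominance, the expected phenotypic ratio is 3:1.
Total ratio parts = 4. Expected numbers out of 122:
  feathered-shank: 122 × 3/4 = 91.5
  clean-shank: 122 × 1/4 = 30.5
χ² = Σ (O − E)² / E
  feathered-shank: (88 − 91.5)² / 91.5 = 0.1339
  clean-shank: (34 − 30.5)² / 30.5 = 0.4016
χ² = 0.1339 + 0.4016 = 0.5355 ≈ 0.536
Degrees of freedom = 2 − 1 = 1; critical value at α = 0.05 is 3.841.
Since 0.536 < 3.841, we fail to reject the null hypothesis — the data are consistent with the 3:1 ratio.

0.536; consistent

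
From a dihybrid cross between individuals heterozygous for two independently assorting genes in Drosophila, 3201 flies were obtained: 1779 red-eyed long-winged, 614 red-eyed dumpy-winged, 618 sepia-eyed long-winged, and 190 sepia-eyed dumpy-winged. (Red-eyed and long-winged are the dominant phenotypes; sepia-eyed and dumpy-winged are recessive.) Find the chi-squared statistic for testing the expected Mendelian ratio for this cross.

1.611

A dihybrid F₂ with independent assortment and complete dominance at both loci gives a 9:3:3:1 phenotypic ratio.
Expected counts for N = 3201 under a 9:3:3:1 ratio (total parts = 16):
  red-eyed long-winged: 3201 × 9/16 = 1800.5625
  red-eyed dumpy-winged: 3201 × 3/16 = 600.1875
  sepia-eyed long-winged: 3201 × 3/16 = 600.1875
  sepia-eyed dumpy-winged: 3201 × 1/16 = 200.0625
χ² = Σ (O − E)² / E
  red-eyed long-winged: (1779 − 1800.5625)² / 1800.5625 = 0.2582
  red-eyed dumpy-winged: (614 − 600.1875)² / 600.1875 = 0.3179
  sepia-eyed long-winged: (618 − 600.1875)² / 600.1875 = 0.5286
  sepia-eyed dumpy-winged: (190 − 200.0625)² / 200.0625 = 0.5061
χ² = 0.2582 + 0.3179 + 0.5286 + 0.5061 = 1.6108 ≈ 1.611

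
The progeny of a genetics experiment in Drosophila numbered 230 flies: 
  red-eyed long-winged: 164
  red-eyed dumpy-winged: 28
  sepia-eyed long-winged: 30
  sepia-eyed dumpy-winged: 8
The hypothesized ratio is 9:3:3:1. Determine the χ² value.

The 9:3:3:1 ratio has 16 parts, so with N = 230 the expected counts are:
  red-eyed long-winged: 230 × 9/16 = 129.375
  red-eyed dumpy-winged: 230 × 3/16 = 43.125
  sepia-eyed long-winged: 230 × 3/16 = 43.125
  sepia-eyed dumpy-winged: 230 × 1/16 = 14.375
χ² = Σ (O − E)² / E
  red-eyed long-winged: (164 − 129.375)² / 129.375 = 9.2668
  red-eyed dumpy-winged: (28 − 43.125)² / 43.125 = 5.3047
  sepia-eyed long-winged: (30 − 43.125)² / 43.125 = 3.9946
  sepia-eyed dumpy-winged: (8 − 14.375)² / 14.375 = 2.8272
χ² = 9.2668 + 5.3047 + 3.9946 + 2.8272 = 21.3933 ≈ 21.393

21.393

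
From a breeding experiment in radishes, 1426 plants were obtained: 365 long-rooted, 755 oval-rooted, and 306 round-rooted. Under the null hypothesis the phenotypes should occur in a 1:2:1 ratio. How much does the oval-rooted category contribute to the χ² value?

2.474

Under the 1:2:1 hypothesis (Σ ratio = 4, N = 1426):
  long-rooted: 1426 × 1/4 = 356.5
  oval-rooted: 1426 × 2/4 = 713
  round-rooted: 1426 × 1/4 = 356.5
Contribution of oval-rooted: (755 − 713)² / 713 = 2.4741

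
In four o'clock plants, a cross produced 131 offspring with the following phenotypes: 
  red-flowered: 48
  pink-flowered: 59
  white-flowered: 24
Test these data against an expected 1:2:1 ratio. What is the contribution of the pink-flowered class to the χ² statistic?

Total ratio parts = 4. Expected numbers out of 131:
  red-flowered: 131 × 1/4 = 32.75
  pink-flowered: 131 × 2/4 = 65.5
  white-flowered: 131 × 1/4 = 32.75
Contribution of pink-flowered: (59 − 65.5)² / 65.5 = 0.6450

0.645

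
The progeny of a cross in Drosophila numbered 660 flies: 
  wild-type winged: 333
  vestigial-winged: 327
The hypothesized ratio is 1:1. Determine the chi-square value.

0.055

Expected counts for N = 660 under a 1:1 ratio (total parts = 2):
  wild-type winged: 660 × 1/2 = 330
  vestigial-winged: 660 × 1/2 = 330
χ² = Σ (O − E)² / E
  wild-type winged: (333 − 330)² / 330 = 0.0273
  vestigial-winged: (327 − 330)² / 330 = 0.0273
χ² = 0.0273 + 0.0273 = 0.0546 ≈ 0.055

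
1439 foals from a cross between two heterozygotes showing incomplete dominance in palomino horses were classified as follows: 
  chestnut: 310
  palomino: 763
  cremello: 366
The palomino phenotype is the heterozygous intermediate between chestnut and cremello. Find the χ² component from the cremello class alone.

0.109

With incomplete dominance, a heterozygote × heterozygote cross gives a 1:2:1 phenotypic ratio.
Expected counts for N = 1439 under a 1:2:1 ratio (total parts = 4):
  chestnut: 1439 × 1/4 = 359.75
  palomino: 1439 × 2/4 = 719.5
  cremello: 1439 × 1/4 = 359.75
Contribution of cremello: (366 − 359.75)² / 359.75 = 0.1086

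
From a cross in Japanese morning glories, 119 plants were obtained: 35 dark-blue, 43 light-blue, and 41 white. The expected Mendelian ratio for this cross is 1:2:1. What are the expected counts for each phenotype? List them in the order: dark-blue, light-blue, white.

The 1:2:1 ratio has 4 parts, so with N = 119 the expected counts are:
  dark-blue: 119 × 1/4 = 29.75
  light-blue: 119 × 2/4 = 59.5
  white: 119 × 1/4 = 29.75

29.75, 59.5, 29.75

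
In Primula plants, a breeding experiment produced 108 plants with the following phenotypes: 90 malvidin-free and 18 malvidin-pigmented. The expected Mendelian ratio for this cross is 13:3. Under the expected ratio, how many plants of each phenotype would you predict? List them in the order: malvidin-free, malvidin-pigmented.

The 13:3 ratio has 16 parts, so with N = 108 the expected counts are:
  malvidin-free: 108 × 13/16 = 87.75
  malvidin-pigmented: 108 × 3/16 = 20.25

87.75, 20.25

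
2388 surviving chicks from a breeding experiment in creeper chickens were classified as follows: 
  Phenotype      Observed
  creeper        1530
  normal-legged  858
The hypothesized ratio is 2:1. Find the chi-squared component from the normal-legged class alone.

Under the 2:1 hypothesis (Σ ratio = 3, N = 2388):
  creeper: 2388 × 2/3 = 1592
  normal-legged: 2388 × 1/3 = 796
Contribution of normal-legged: (858 − 796)² / 796 = 4.8291

4.829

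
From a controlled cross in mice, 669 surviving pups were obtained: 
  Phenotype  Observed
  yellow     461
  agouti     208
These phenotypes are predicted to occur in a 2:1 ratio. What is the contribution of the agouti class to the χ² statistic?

Total ratio parts = 3. Expected numbers out of 669:
  yellow: 669 × 2/3 = 446
  agouti: 669 × 1/3 = 223
Contribution of agouti: (208 − 223)² / 223 = 1.0090

1.009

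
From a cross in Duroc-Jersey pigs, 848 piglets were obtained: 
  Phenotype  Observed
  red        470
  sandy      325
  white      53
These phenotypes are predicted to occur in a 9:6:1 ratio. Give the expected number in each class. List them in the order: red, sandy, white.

The 9:6:1 ratio has 16 parts, so with N = 848 the expected counts are:
  red: 848 × 9/16 = 477
  sandy: 848 × 6/16 = 318
  white: 848 × 1/16 = 53

477, 318, 53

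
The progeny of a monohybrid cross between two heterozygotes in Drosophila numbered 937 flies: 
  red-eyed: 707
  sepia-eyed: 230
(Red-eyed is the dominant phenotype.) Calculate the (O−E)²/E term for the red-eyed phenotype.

For a monohybrid cross between heterozygotes with complete dominance, the expected phenotypic ratio is 3:1.
Expected counts for N = 937 under a 3:1 ratio (total parts = 4):
  red-eyed: 937 × 3/4 = 702.75
  sepia-eyed: 937 × 1/4 = 234.25
Contribution of red-eyed: (707 − 702.75)² / 702.75 = 0.0257

0.026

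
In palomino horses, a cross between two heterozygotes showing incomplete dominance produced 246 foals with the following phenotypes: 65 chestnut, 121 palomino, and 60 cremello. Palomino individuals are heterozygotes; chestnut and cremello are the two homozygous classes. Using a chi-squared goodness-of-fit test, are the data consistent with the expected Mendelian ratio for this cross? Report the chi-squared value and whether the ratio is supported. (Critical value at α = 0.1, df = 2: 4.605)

0.268; consistent

With incomplete dominance, a heterozygote × heterozygote cross gives a 1:2:1 phenotypic ratio.
Under the 1:2:1 hypothesis (Σ ratio = 4, N = 246):
  chestnut: 246 × 1/4 = 61.5
  palomino: 246 × 2/4 = 123
  cremello: 246 × 1/4 = 61.5
χ² = Σ (O − E)² / E
  chestnut: (65 − 61.5)² / 61.5 = 0.1992
  palomino: (121 − 123)² / 123 = 0.0325
  cremello: (60 − 61.5)² / 61.5 = 0.0366
χ² = 0.1992 + 0.0325 + 0.0366 = 0.2683 ≈ 0.268
Degrees of freedom = 3 − 1 = 2; critical value at α = 0.1 is 4.605.
Since 0.268 < 4.605, we fail to reject the null hypothesis — the data are consistent with the 1:2:1 ratio.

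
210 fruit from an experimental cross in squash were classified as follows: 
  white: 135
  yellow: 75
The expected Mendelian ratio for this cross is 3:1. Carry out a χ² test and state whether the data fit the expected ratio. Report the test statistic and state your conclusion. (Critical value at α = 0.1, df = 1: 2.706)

Expected counts for N = 210 under a 3:1 ratio (total parts = 4):
  white: 210 × 3/4 = 157.5
  yellow: 210 × 1/4 = 52.5
χ² = Σ (O − E)² / E
  white: (135 − 157.5)² / 157.5 = 3.2143
  yellow: (75 − 52.5)² / 52.5 = 9.6429
χ² = 3.2143 + 9.6429 = 12.8572 ≈ 12.857
Degrees of freedom = 2 − 1 = 1; critical value at α = 0.1 is 2.706.
Since 12.857 > 2.706, we reject the null hypothesis — the data do not fit the 3:1 ratio.

12.857; not consistent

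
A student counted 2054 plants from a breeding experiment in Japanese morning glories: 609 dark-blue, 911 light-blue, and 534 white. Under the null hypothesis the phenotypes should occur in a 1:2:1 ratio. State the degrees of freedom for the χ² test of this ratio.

2

A goodness-of-fit test with 3 phenotype classes has df = 3 − 1 = 2.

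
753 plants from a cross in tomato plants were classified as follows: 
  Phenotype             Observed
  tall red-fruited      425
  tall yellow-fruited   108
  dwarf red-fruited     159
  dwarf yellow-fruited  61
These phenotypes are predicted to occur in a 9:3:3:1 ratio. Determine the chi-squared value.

Expected counts for N = 753 under a 9:3:3:1 ratio (total parts = 16):
  tall red-fruited: 753 × 9/16 = 423.5625
  tall yellow-fruited: 753 × 3/16 = 141.1875
  dwarf red-fruited: 753 × 3/16 = 141.1875
  dwarf yellow-fruited: 753 × 1/16 = 47.0625
χ² = Σ (O − E)² / E
  tall red-fruited: (425 − 423.5625)² / 423.5625 = 0.0049
  tall yellow-fruited: (108 − 141.1875)² / 141.1875 = 7.8010
  dwarf red-fruited: (159 − 141.1875)² / 141.1875 = 2.2473
  dwarf yellow-fruited: (61 − 47.0625)² / 47.0625 = 4.1276
χ² = 0.0049 + 7.8010 + 2.2473 + 4.1276 = 14.1808 ≈ 14.181

14.181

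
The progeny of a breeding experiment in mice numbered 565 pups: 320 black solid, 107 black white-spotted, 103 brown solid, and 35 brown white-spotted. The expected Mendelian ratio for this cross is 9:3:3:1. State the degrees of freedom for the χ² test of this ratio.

3

A goodness-of-fit test with 4 phenotype classes has df = 4 − 1 = 3.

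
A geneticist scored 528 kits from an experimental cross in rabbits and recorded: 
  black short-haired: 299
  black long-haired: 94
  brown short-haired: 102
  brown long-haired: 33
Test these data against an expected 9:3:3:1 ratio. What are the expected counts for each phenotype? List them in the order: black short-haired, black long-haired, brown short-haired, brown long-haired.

297, 99, 99, 33

Under the 9:3:3:1 hypothesis (Σ ratio = 16, N = 528):
  black short-haired: 528 × 9/16 = 297
  black long-haired: 528 × 3/16 = 99
  brown short-haired: 528 × 3/16 = 99
  brown long-haired: 528 × 1/16 = 33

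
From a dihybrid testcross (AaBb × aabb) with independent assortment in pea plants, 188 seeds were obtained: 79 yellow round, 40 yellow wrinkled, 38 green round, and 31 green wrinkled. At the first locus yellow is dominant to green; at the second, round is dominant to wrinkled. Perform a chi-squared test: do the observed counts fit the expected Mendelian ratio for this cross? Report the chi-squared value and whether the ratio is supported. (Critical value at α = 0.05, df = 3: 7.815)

30.000; not consistent

A dihybrid testcross with independent assortment gives a 1:1:1:1 ratio.
Total ratio parts = 4. Expected numbers out of 188:
  yellow round: 188 × 1/4 = 47
  yellow wrinkled: 188 × 1/4 = 47
  green round: 188 × 1/4 = 47
  green wrinkled: 188 × 1/4 = 47
χ² = Σ (O − E)² / E
  yellow round: (79 − 47)² / 47 = 21.7872
  yellow wrinkled: (40 − 47)² / 47 = 1.0426
  green round: (38 − 47)² / 47 = 1.7234
  green wrinkled: (31 − 47)² / 47 = 5.4468
χ² = 21.7872 + 1.0426 + 1.7234 + 5.4468 = 30.000
Degrees of freedom = 4 − 1 = 3; critical value at α = 0.05 is 7.815.
Since 30.000 > 7.815, we reject the null hypothesis — the data do not fit the 1:1:1:1 ratio.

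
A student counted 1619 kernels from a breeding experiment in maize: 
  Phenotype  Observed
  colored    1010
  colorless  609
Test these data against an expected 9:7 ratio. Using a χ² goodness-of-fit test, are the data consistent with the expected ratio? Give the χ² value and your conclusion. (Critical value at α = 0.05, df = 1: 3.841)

Under the 9:7 hypothesis (Σ ratio = 16, N = 1619):
  colored: 1619 × 9/16 = 910.6875
  colorless: 1619 × 7/16 = 708.3125
χ² = Σ (O − E)² / E
  colored: (1010 − 910.6875)² / 910.6875 = 10.8302
  colorless: (609 − 708.3125)² / 708.3125 = 13.9246
χ² = 10.8302 + 13.9246 = 24.7548 ≈ 24.755
Degrees of freedom = 2 − 1 = 1; critical value at α = 0.05 is 3.841.
Since 24.755 > 3.841, we reject the null hypothesis — the data do not fit the 9:7 ratio.

24.755; not consistent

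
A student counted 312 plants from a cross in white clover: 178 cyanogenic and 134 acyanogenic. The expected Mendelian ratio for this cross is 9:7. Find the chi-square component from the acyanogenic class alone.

The 9:7 ratio has 16 parts, so with N = 312 the expected counts are:
  cyanogenic: 312 × 9/16 = 175.5
  acyanogenic: 312 × 7/16 = 136.5
Contribution of acyanogenic: (134 − 136.5)² / 136.5 = 0.0458

0.046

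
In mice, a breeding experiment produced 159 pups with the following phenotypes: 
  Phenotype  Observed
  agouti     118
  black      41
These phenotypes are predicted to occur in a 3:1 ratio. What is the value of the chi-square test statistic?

The 3:1 ratio has 4 parts, so with N = 159 the expected counts are:
  agouti: 159 × 3/4 = 119.25
  black: 159 × 1/4 = 39.75
χ² = Σ (O − E)² / E
  agouti: (118 − 119.25)² / 119.25 = 0.0131
  black: (41 − 39.75)² / 39.75 = 0.0393
χ² = 0.0131 + 0.0393 = 0.0524 ≈ 0.052

0.052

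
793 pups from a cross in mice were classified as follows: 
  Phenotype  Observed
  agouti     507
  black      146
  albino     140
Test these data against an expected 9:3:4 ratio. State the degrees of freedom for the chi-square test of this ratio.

A goodness-of-fit test with 3 phenotype classes has df = 3 − 1 = 2.

2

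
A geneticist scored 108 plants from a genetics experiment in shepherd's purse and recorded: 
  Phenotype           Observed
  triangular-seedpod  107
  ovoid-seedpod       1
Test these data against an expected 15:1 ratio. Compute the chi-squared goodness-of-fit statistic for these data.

5.225

Expected counts for N = 108 under a 15:1 ratio (total parts = 16):
  triangular-seedpod: 108 × 15/16 = 101.25
  ovoid-seedpod: 108 × 1/16 = 6.75
χ² = Σ (O − E)² / E
  triangular-seedpod: (107 − 101.25)² / 101.25 = 0.3265
  ovoid-seedpod: (1 − 6.75)² / 6.75 = 4.8981
χ² = 0.3265 + 4.8981 = 5.2246 ≈ 5.225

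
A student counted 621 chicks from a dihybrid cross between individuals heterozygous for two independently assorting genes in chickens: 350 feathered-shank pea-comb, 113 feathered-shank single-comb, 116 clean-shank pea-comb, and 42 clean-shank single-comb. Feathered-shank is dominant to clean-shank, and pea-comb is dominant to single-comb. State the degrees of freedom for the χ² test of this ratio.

A dihybrid F₂ with independent assortment and complete dominance at both loci gives a 9:3:3:1 phenotypic ratio.
A goodness-of-fit test with 4 phenotype classes has df = 4 − 1 = 3.

3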